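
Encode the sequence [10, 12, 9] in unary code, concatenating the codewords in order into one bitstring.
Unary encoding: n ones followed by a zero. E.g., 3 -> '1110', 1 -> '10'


Encode each number as n ones followed by a terminating 0:
  10 -> 11111111110 (11 bits)
  12 -> 1111111111110 (13 bits)
  9 -> 1111111110 (10 bits)
Total length = 11 + 13 + 10 = 34 bits.

Unary([10, 12, 9]) = 1111111111011111111111101111111110 (34 bits)


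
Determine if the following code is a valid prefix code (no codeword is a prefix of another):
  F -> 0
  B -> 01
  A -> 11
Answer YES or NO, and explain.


Checking each pair (does one codeword prefix another?):
  F='0' vs B='01': prefix -- VIOLATION

NO -- this is NOT a valid prefix code. F (0) is a prefix of B (01).


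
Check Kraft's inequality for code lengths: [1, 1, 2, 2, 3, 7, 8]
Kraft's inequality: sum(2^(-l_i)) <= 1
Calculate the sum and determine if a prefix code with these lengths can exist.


Sum = 2^(-1) + 2^(-1) + 2^(-2) + 2^(-2) + 2^(-3) + 2^(-7) + 2^(-8)
    = 0.5 + 0.5 + 0.25 + 0.25 + 0.125 + 0.0078125 + 0.00390625
    = 419/256 = 1.63671875
Since 1.63671875 > 1, Kraft's inequality is NOT satisfied.
A prefix code with these lengths CANNOT exist.

Kraft sum = 1.63671875. Not satisfied.


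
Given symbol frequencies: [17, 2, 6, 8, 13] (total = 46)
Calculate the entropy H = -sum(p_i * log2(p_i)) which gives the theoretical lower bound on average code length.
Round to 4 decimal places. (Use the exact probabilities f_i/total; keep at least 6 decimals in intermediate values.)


Per-symbol terms -p_i * log2(p_i) with p_i = f_i/46:
  p = 17/46 = 0.369565: log2(p) = -1.436099, -p*log2(p) = 0.530732
  p = 2/46 = 0.043478: log2(p) = -4.523562, -p*log2(p) = 0.196677
  p = 6/46 = 0.130435: log2(p) = -2.938599, -p*log2(p) = 0.383296
  p = 8/46 = 0.173913: log2(p) = -2.523562, -p*log2(p) = 0.438880
  p = 13/46 = 0.282609: log2(p) = -1.823122, -p*log2(p) = 0.515230
H = 0.530732 + 0.196677 + 0.383296 + 0.438880 + 0.515230 = 2.064815

H = 2.0648 bits/symbol


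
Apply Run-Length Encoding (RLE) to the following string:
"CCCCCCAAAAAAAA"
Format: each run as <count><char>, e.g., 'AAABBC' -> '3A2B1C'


Scanning runs left to right:
  i=0: run of 'C' x 6 -> '6C'
  i=6: run of 'A' x 8 -> '8A'

RLE = 6C8A


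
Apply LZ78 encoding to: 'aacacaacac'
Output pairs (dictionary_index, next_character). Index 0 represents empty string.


LZ78 encoding steps:
Dictionary: {0: ''}
Step 1: w='' (idx 0), next='a' -> output (0, 'a'), add 'a' as idx 1
Step 2: w='a' (idx 1), next='c' -> output (1, 'c'), add 'ac' as idx 2
Step 3: w='ac' (idx 2), next='a' -> output (2, 'a'), add 'aca' as idx 3
Step 4: w='aca' (idx 3), next='c' -> output (3, 'c'), add 'acac' as idx 4


Encoded: [(0, 'a'), (1, 'c'), (2, 'a'), (3, 'c')]


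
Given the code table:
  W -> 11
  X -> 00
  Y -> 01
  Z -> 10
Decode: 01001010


Decoding:
01 -> Y
00 -> X
10 -> Z
10 -> Z


Result: YXZZ


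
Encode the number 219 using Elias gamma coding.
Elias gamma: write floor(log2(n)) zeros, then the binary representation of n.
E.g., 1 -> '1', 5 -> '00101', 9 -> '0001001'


num_bits = floor(log2(219)) + 1 = 8
leading_zeros = num_bits - 1 = 7
binary(219) = 11011011

Elias gamma(219) = '0000000' + '11011011' = 000000011011011 (15 bits)


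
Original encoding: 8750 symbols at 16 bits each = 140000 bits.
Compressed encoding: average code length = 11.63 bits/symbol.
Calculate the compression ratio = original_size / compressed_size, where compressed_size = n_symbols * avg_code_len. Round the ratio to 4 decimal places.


original_size = n_symbols * orig_bits = 8750 * 16 = 140000 bits
compressed_size = n_symbols * avg_code_len = 8750 * 11.63 = 101762.5 bits
ratio = original_size / compressed_size = 140000 / 101762.5 = 1.3758

Compression ratio = 1.3758


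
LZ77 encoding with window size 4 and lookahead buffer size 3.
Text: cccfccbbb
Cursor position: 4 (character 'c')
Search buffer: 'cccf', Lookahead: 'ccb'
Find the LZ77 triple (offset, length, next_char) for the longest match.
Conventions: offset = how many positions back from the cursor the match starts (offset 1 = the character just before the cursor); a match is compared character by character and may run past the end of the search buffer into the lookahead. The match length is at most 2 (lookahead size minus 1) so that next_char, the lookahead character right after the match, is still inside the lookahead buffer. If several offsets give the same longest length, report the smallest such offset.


Try each offset into the search buffer:
  offset=1 (pos 3, char 'f'): match length 0
  offset=2 (pos 2, char 'c'): match length 1
  offset=3 (pos 1, char 'c'): match length 2
  offset=4 (pos 0, char 'c'): match length 2
Longest match has length 2, found at offsets 3, 4; take the smallest, offset 3.
next_char = character at position 4 + 2 = 6 -> 'b'

Best match: offset=3, length=2 (matching 'cc' starting at position 1)
LZ77 triple: (3, 2, 'b')


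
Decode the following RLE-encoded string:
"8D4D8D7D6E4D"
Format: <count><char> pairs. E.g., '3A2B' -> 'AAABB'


Expanding each <count><char> pair:
  8D -> 'DDDDDDDD'
  4D -> 'DDDD'
  8D -> 'DDDDDDDD'
  7D -> 'DDDDDDD'
  6E -> 'EEEEEE'
  4D -> 'DDDD'

Decoded = DDDDDDDDDDDDDDDDDDDDDDDDDDDEEEEEEDDDD


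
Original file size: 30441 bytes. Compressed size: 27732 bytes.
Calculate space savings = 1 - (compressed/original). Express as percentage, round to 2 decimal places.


ratio = compressed/original = 27732/30441 = 0.911008
savings = 1 - ratio = 1 - 0.911008 = 0.088992
as a percentage: 0.088992 * 100 = 8.9%

Space savings = 1 - 27732/30441 = 8.9%


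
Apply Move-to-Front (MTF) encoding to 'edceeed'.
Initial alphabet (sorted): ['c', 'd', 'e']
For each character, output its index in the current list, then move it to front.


MTF encoding:
'e': index 2 in ['c', 'd', 'e'] -> ['e', 'c', 'd']
'd': index 2 in ['e', 'c', 'd'] -> ['d', 'e', 'c']
'c': index 2 in ['d', 'e', 'c'] -> ['c', 'd', 'e']
'e': index 2 in ['c', 'd', 'e'] -> ['e', 'c', 'd']
'e': index 0 in ['e', 'c', 'd'] -> ['e', 'c', 'd']
'e': index 0 in ['e', 'c', 'd'] -> ['e', 'c', 'd']
'd': index 2 in ['e', 'c', 'd'] -> ['d', 'e', 'c']


Output: [2, 2, 2, 2, 0, 0, 2]


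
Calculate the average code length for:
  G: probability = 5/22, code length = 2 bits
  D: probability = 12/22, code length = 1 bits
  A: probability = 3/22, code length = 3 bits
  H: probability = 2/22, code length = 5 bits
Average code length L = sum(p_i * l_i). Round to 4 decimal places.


Weighted contributions p_i * l_i:
  G: (5/22) * 2 = 10/22
  D: (12/22) * 1 = 12/22
  A: (3/22) * 3 = 9/22
  H: (2/22) * 5 = 10/22
Sum = (10 + 12 + 9 + 10)/22 = 41/22

L = 41/22 = 1.8636 bits/symbol


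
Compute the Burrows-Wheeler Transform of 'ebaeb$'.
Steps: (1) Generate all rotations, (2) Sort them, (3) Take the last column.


Rotations (sorted):
  0: $ebaeb -> last char: b
  1: aeb$eb -> last char: b
  2: b$ebae -> last char: e
  3: baeb$e -> last char: e
  4: eb$eba -> last char: a
  5: ebaeb$ -> last char: $


BWT = bbeea$


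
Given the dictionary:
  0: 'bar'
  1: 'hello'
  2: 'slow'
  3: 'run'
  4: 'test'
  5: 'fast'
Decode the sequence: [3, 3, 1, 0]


Look up each index in the dictionary:
  3 -> 'run'
  3 -> 'run'
  1 -> 'hello'
  0 -> 'bar'

Decoded: "run run hello bar"


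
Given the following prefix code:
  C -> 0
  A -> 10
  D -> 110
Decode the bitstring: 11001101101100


Decoding step by step:
Bits 110 -> D
Bits 0 -> C
Bits 110 -> D
Bits 110 -> D
Bits 110 -> D
Bits 0 -> C


Decoded message: DCDDDC


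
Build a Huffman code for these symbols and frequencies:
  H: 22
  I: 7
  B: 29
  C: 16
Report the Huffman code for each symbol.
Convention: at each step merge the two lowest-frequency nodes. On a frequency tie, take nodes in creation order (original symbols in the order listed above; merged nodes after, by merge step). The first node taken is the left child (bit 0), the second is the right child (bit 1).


Huffman tree construction:
Step 1: Merge I(7) + C(16) = 23
Step 2: Merge H(22) + (I+C)(23) = 45
Step 3: Merge B(29) + (H+(I+C))(45) = 74
Read each symbol's code off the tree from the root (left child = 0, right child = 1).

Codes:
  H: 10 (length 2)
  I: 110 (length 3)
  B: 0 (length 1)
  C: 111 (length 3)
Average code length: 142/74 = 1.9189 bits/symbol


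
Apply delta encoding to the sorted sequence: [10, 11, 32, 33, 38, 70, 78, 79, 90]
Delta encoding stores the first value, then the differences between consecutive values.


First value: 10
Deltas:
  11 - 10 = 1
  32 - 11 = 21
  33 - 32 = 1
  38 - 33 = 5
  70 - 38 = 32
  78 - 70 = 8
  79 - 78 = 1
  90 - 79 = 11


Delta encoded: [10, 1, 21, 1, 5, 32, 8, 1, 11]


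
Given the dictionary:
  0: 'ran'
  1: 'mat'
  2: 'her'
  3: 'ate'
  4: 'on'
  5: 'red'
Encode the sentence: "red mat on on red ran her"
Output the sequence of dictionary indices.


Look up each word in the dictionary:
  'red' -> 5
  'mat' -> 1
  'on' -> 4
  'on' -> 4
  'red' -> 5
  'ran' -> 0
  'her' -> 2

Encoded: [5, 1, 4, 4, 5, 0, 2]


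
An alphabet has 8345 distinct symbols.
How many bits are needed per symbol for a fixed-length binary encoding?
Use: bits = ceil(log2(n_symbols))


log2(8345) = 13.0267
Bracket: 2^13 = 8192 < 8345 <= 2^14 = 16384
So ceil(log2(8345)) = 14

bits = ceil(log2(8345)) = ceil(13.0267) = 14 bits


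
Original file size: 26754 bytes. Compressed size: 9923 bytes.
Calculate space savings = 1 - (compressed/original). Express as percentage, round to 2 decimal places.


ratio = compressed/original = 9923/26754 = 0.370898
savings = 1 - ratio = 1 - 0.370898 = 0.629102
as a percentage: 0.629102 * 100 = 62.91%

Space savings = 1 - 9923/26754 = 62.91%


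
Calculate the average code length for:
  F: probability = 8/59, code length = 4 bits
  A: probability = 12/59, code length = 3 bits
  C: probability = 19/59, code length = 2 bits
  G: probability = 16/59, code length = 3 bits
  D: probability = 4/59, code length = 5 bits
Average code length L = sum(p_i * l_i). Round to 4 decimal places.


Weighted contributions p_i * l_i:
  F: (8/59) * 4 = 32/59
  A: (12/59) * 3 = 36/59
  C: (19/59) * 2 = 38/59
  G: (16/59) * 3 = 48/59
  D: (4/59) * 5 = 20/59
Sum = (32 + 36 + 38 + 48 + 20)/59 = 174/59

L = 174/59 = 2.9492 bits/symbol


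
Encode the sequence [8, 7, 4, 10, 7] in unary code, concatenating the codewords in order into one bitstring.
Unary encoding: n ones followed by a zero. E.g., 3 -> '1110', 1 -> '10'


Encode each number as n ones followed by a terminating 0:
  8 -> 111111110 (9 bits)
  7 -> 11111110 (8 bits)
  4 -> 11110 (5 bits)
  10 -> 11111111110 (11 bits)
  7 -> 11111110 (8 bits)
Total length = 9 + 8 + 5 + 11 + 8 = 41 bits.

Unary([8, 7, 4, 10, 7]) = 11111111011111110111101111111111011111110 (41 bits)


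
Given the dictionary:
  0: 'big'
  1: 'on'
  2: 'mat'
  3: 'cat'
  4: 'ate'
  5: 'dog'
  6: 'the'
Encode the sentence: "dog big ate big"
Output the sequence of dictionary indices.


Look up each word in the dictionary:
  'dog' -> 5
  'big' -> 0
  'ate' -> 4
  'big' -> 0

Encoded: [5, 0, 4, 0]


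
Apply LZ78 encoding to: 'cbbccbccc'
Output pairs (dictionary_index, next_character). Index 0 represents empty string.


LZ78 encoding steps:
Dictionary: {0: ''}
Step 1: w='' (idx 0), next='c' -> output (0, 'c'), add 'c' as idx 1
Step 2: w='' (idx 0), next='b' -> output (0, 'b'), add 'b' as idx 2
Step 3: w='b' (idx 2), next='c' -> output (2, 'c'), add 'bc' as idx 3
Step 4: w='c' (idx 1), next='b' -> output (1, 'b'), add 'cb' as idx 4
Step 5: w='c' (idx 1), next='c' -> output (1, 'c'), add 'cc' as idx 5
Step 6: w='c' (idx 1), end of input -> output (1, '')


Encoded: [(0, 'c'), (0, 'b'), (2, 'c'), (1, 'b'), (1, 'c'), (1, '')]


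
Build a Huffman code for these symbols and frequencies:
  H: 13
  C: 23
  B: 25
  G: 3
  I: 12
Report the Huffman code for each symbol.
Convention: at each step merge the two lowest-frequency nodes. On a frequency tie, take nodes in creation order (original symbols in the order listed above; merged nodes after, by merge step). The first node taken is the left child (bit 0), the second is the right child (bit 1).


Huffman tree construction:
Step 1: Merge G(3) + I(12) = 15
Step 2: Merge H(13) + (G+I)(15) = 28
Step 3: Merge C(23) + B(25) = 48
Step 4: Merge (H+(G+I))(28) + (C+B)(48) = 76
Read each symbol's code off the tree from the root (left child = 0, right child = 1).

Codes:
  H: 00 (length 2)
  C: 10 (length 2)
  B: 11 (length 2)
  G: 010 (length 3)
  I: 011 (length 3)
Average code length: 167/76 = 2.1974 bits/symbol


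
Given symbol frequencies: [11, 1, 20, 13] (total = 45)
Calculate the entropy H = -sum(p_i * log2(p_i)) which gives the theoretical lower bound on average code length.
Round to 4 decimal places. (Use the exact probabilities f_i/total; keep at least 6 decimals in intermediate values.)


Per-symbol terms -p_i * log2(p_i) with p_i = f_i/45:
  p = 11/45 = 0.244444: log2(p) = -2.032421, -p*log2(p) = 0.496814
  p = 1/45 = 0.022222: log2(p) = -5.491853, -p*log2(p) = 0.122041
  p = 20/45 = 0.444444: log2(p) = -1.169925, -p*log2(p) = 0.519967
  p = 13/45 = 0.288889: log2(p) = -1.791413, -p*log2(p) = 0.517519
H = 0.496814 + 0.122041 + 0.519967 + 0.517519 = 1.656341

H = 1.6563 bits/symbol


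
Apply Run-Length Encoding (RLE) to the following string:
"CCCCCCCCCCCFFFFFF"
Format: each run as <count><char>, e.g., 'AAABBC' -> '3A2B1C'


Scanning runs left to right:
  i=0: run of 'C' x 11 -> '11C'
  i=11: run of 'F' x 6 -> '6F'

RLE = 11C6F


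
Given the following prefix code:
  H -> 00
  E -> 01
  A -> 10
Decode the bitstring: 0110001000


Decoding step by step:
Bits 01 -> E
Bits 10 -> A
Bits 00 -> H
Bits 10 -> A
Bits 00 -> H


Decoded message: EAHAH


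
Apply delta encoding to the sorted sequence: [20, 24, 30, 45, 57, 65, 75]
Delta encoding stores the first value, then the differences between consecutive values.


First value: 20
Deltas:
  24 - 20 = 4
  30 - 24 = 6
  45 - 30 = 15
  57 - 45 = 12
  65 - 57 = 8
  75 - 65 = 10


Delta encoded: [20, 4, 6, 15, 12, 8, 10]


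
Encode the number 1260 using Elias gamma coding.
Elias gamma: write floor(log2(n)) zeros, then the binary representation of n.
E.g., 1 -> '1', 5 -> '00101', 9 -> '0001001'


num_bits = floor(log2(1260)) + 1 = 11
leading_zeros = num_bits - 1 = 10
binary(1260) = 10011101100

Elias gamma(1260) = '0000000000' + '10011101100' = 000000000010011101100 (21 bits)


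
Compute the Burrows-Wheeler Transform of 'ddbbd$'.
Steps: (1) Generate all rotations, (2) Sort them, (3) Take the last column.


Rotations (sorted):
  0: $ddbbd -> last char: d
  1: bbd$dd -> last char: d
  2: bd$ddb -> last char: b
  3: d$ddbb -> last char: b
  4: dbbd$d -> last char: d
  5: ddbbd$ -> last char: $


BWT = ddbbd$


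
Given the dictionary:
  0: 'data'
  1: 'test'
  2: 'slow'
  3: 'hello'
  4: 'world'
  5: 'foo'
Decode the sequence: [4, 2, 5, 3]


Look up each index in the dictionary:
  4 -> 'world'
  2 -> 'slow'
  5 -> 'foo'
  3 -> 'hello'

Decoded: "world slow foo hello"


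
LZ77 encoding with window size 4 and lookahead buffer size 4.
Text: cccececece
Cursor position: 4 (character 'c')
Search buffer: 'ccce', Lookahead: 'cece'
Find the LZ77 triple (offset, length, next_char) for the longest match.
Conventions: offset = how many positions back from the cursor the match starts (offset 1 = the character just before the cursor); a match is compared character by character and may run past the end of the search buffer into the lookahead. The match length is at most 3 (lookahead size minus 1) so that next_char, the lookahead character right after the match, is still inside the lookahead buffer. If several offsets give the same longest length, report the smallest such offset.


Try each offset into the search buffer:
  offset=1 (pos 3, char 'e'): match length 0
  offset=2 (pos 2, char 'c'): match length 3
  offset=3 (pos 1, char 'c'): match length 1
  offset=4 (pos 0, char 'c'): match length 1
Longest match has length 3 at offset 2.
next_char = character at position 4 + 3 = 7 -> 'e'

Best match: offset=2, length=3 (matching 'cec' starting at position 2)
LZ77 triple: (2, 3, 'e')


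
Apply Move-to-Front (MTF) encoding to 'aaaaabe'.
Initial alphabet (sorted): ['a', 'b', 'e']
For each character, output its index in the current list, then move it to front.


MTF encoding:
'a': index 0 in ['a', 'b', 'e'] -> ['a', 'b', 'e']
'a': index 0 in ['a', 'b', 'e'] -> ['a', 'b', 'e']
'a': index 0 in ['a', 'b', 'e'] -> ['a', 'b', 'e']
'a': index 0 in ['a', 'b', 'e'] -> ['a', 'b', 'e']
'a': index 0 in ['a', 'b', 'e'] -> ['a', 'b', 'e']
'b': index 1 in ['a', 'b', 'e'] -> ['b', 'a', 'e']
'e': index 2 in ['b', 'a', 'e'] -> ['e', 'b', 'a']


Output: [0, 0, 0, 0, 0, 1, 2]


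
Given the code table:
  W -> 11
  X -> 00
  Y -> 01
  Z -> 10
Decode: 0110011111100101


Decoding:
01 -> Y
10 -> Z
01 -> Y
11 -> W
11 -> W
10 -> Z
01 -> Y
01 -> Y


Result: YZYWWZYY


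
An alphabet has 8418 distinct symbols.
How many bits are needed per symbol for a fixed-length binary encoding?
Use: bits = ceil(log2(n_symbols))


log2(8418) = 13.0393
Bracket: 2^13 = 8192 < 8418 <= 2^14 = 16384
So ceil(log2(8418)) = 14

bits = ceil(log2(8418)) = ceil(13.0393) = 14 bits


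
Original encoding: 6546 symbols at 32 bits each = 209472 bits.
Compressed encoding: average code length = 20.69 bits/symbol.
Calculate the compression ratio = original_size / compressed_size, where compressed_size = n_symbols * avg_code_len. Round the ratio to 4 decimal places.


original_size = n_symbols * orig_bits = 6546 * 32 = 209472 bits
compressed_size = n_symbols * avg_code_len = 6546 * 20.69 = 135436.74 bits
ratio = original_size / compressed_size = 209472 / 135436.74 = 1.5466

Compression ratio = 1.5466


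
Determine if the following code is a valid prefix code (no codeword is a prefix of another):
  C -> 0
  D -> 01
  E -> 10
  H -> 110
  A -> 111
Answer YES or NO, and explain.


Checking each pair (does one codeword prefix another?):
  C='0' vs D='01': prefix -- VIOLATION

NO -- this is NOT a valid prefix code. C (0) is a prefix of D (01).


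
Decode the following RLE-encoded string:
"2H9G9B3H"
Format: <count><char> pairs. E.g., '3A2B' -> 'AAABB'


Expanding each <count><char> pair:
  2H -> 'HH'
  9G -> 'GGGGGGGGG'
  9B -> 'BBBBBBBBB'
  3H -> 'HHH'

Decoded = HHGGGGGGGGGBBBBBBBBBHHH


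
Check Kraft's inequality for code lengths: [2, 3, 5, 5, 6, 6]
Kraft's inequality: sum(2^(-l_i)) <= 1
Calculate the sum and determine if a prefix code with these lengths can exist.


Sum = 2^(-2) + 2^(-3) + 2^(-5) + 2^(-5) + 2^(-6) + 2^(-6)
    = 0.25 + 0.125 + 0.03125 + 0.03125 + 0.015625 + 0.015625
    = 30/64 = 0.46875
Since 0.46875 <= 1, Kraft's inequality IS satisfied.
A prefix code with these lengths CAN exist.

Kraft sum = 0.46875. Satisfied.


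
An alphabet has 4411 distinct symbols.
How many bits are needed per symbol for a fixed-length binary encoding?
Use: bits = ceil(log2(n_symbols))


log2(4411) = 12.1069
Bracket: 2^12 = 4096 < 4411 <= 2^13 = 8192
So ceil(log2(4411)) = 13

bits = ceil(log2(4411)) = ceil(12.1069) = 13 bits


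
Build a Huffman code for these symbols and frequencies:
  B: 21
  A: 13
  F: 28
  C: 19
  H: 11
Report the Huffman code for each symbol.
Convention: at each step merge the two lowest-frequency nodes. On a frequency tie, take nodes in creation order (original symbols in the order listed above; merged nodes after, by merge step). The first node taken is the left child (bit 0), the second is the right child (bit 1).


Huffman tree construction:
Step 1: Merge H(11) + A(13) = 24
Step 2: Merge C(19) + B(21) = 40
Step 3: Merge (H+A)(24) + F(28) = 52
Step 4: Merge (C+B)(40) + ((H+A)+F)(52) = 92
Read each symbol's code off the tree from the root (left child = 0, right child = 1).

Codes:
  B: 01 (length 2)
  A: 101 (length 3)
  F: 11 (length 2)
  C: 00 (length 2)
  H: 100 (length 3)
Average code length: 208/92 = 2.2609 bits/symbol


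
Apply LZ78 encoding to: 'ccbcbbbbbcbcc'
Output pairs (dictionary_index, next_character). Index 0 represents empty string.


LZ78 encoding steps:
Dictionary: {0: ''}
Step 1: w='' (idx 0), next='c' -> output (0, 'c'), add 'c' as idx 1
Step 2: w='c' (idx 1), next='b' -> output (1, 'b'), add 'cb' as idx 2
Step 3: w='cb' (idx 2), next='b' -> output (2, 'b'), add 'cbb' as idx 3
Step 4: w='' (idx 0), next='b' -> output (0, 'b'), add 'b' as idx 4
Step 5: w='b' (idx 4), next='b' -> output (4, 'b'), add 'bb' as idx 5
Step 6: w='cb' (idx 2), next='c' -> output (2, 'c'), add 'cbc' as idx 6
Step 7: w='c' (idx 1), end of input -> output (1, '')


Encoded: [(0, 'c'), (1, 'b'), (2, 'b'), (0, 'b'), (4, 'b'), (2, 'c'), (1, '')]


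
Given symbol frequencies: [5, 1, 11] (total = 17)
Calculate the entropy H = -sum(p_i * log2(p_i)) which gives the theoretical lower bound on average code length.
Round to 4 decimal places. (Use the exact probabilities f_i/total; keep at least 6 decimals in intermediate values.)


Per-symbol terms -p_i * log2(p_i) with p_i = f_i/17:
  p = 5/17 = 0.294118: log2(p) = -1.765535, -p*log2(p) = 0.519275
  p = 1/17 = 0.058824: log2(p) = -4.087463, -p*log2(p) = 0.240439
  p = 11/17 = 0.647059: log2(p) = -0.628031, -p*log2(p) = 0.406373
H = 0.519275 + 0.240439 + 0.406373 = 1.166087

H = 1.1661 bits/symbol


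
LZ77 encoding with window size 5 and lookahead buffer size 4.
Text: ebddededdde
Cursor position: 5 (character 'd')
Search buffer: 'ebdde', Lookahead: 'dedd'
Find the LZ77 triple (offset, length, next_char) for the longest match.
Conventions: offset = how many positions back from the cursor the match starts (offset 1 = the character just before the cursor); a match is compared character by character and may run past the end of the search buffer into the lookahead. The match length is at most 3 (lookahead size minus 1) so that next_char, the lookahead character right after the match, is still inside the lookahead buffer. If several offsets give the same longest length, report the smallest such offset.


Try each offset into the search buffer:
  offset=1 (pos 4, char 'e'): match length 0
  offset=2 (pos 3, char 'd'): match length 3
  offset=3 (pos 2, char 'd'): match length 1
  offset=4 (pos 1, char 'b'): match length 0
  offset=5 (pos 0, char 'e'): match length 0
Longest match has length 3 at offset 2.
next_char = character at position 5 + 3 = 8 -> 'd'

Best match: offset=2, length=3 (matching 'ded' starting at position 3)
LZ77 triple: (2, 3, 'd')


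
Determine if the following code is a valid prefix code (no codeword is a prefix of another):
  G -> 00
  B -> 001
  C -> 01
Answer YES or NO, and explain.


Checking each pair (does one codeword prefix another?):
  G='00' vs B='001': prefix -- VIOLATION

NO -- this is NOT a valid prefix code. G (00) is a prefix of B (001).


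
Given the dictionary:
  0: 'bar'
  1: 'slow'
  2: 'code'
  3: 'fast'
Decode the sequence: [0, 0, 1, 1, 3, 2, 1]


Look up each index in the dictionary:
  0 -> 'bar'
  0 -> 'bar'
  1 -> 'slow'
  1 -> 'slow'
  3 -> 'fast'
  2 -> 'code'
  1 -> 'slow'

Decoded: "bar bar slow slow fast code slow"


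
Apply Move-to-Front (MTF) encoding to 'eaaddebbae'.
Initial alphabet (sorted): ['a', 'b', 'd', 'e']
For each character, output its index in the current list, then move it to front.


MTF encoding:
'e': index 3 in ['a', 'b', 'd', 'e'] -> ['e', 'a', 'b', 'd']
'a': index 1 in ['e', 'a', 'b', 'd'] -> ['a', 'e', 'b', 'd']
'a': index 0 in ['a', 'e', 'b', 'd'] -> ['a', 'e', 'b', 'd']
'd': index 3 in ['a', 'e', 'b', 'd'] -> ['d', 'a', 'e', 'b']
'd': index 0 in ['d', 'a', 'e', 'b'] -> ['d', 'a', 'e', 'b']
'e': index 2 in ['d', 'a', 'e', 'b'] -> ['e', 'd', 'a', 'b']
'b': index 3 in ['e', 'd', 'a', 'b'] -> ['b', 'e', 'd', 'a']
'b': index 0 in ['b', 'e', 'd', 'a'] -> ['b', 'e', 'd', 'a']
'a': index 3 in ['b', 'e', 'd', 'a'] -> ['a', 'b', 'e', 'd']
'e': index 2 in ['a', 'b', 'e', 'd'] -> ['e', 'a', 'b', 'd']


Output: [3, 1, 0, 3, 0, 2, 3, 0, 3, 2]


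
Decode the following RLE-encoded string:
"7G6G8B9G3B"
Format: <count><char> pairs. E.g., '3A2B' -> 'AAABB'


Expanding each <count><char> pair:
  7G -> 'GGGGGGG'
  6G -> 'GGGGGG'
  8B -> 'BBBBBBBB'
  9G -> 'GGGGGGGGG'
  3B -> 'BBB'

Decoded = GGGGGGGGGGGGGBBBBBBBBGGGGGGGGGBBB


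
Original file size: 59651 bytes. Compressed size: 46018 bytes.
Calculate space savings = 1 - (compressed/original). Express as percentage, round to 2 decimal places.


ratio = compressed/original = 46018/59651 = 0.771454
savings = 1 - ratio = 1 - 0.771454 = 0.228546
as a percentage: 0.228546 * 100 = 22.85%

Space savings = 1 - 46018/59651 = 22.85%


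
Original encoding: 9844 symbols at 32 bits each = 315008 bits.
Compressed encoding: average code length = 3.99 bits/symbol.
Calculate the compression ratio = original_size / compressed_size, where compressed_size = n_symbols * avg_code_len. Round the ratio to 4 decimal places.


original_size = n_symbols * orig_bits = 9844 * 32 = 315008 bits
compressed_size = n_symbols * avg_code_len = 9844 * 3.99 = 39277.56 bits
ratio = original_size / compressed_size = 315008 / 39277.56 = 8.0201

Compression ratio = 8.0201


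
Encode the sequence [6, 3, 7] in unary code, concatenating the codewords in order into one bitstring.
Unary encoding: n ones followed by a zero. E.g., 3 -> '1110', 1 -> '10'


Encode each number as n ones followed by a terminating 0:
  6 -> 1111110 (7 bits)
  3 -> 1110 (4 bits)
  7 -> 11111110 (8 bits)
Total length = 7 + 4 + 8 = 19 bits.

Unary([6, 3, 7]) = 1111110111011111110 (19 bits)


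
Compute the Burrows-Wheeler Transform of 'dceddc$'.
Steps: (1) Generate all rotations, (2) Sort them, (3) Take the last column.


Rotations (sorted):
  0: $dceddc -> last char: c
  1: c$dcedd -> last char: d
  2: ceddc$d -> last char: d
  3: dc$dced -> last char: d
  4: dceddc$ -> last char: $
  5: ddc$dce -> last char: e
  6: eddc$dc -> last char: c


BWT = cddd$ec


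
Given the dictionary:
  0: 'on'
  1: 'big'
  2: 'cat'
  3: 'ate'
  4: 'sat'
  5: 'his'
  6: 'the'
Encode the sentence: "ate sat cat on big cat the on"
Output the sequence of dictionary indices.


Look up each word in the dictionary:
  'ate' -> 3
  'sat' -> 4
  'cat' -> 2
  'on' -> 0
  'big' -> 1
  'cat' -> 2
  'the' -> 6
  'on' -> 0

Encoded: [3, 4, 2, 0, 1, 2, 6, 0]


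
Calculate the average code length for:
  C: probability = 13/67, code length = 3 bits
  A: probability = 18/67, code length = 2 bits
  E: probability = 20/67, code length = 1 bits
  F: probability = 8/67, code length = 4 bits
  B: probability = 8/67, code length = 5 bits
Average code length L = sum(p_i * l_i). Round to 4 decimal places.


Weighted contributions p_i * l_i:
  C: (13/67) * 3 = 39/67
  A: (18/67) * 2 = 36/67
  E: (20/67) * 1 = 20/67
  F: (8/67) * 4 = 32/67
  B: (8/67) * 5 = 40/67
Sum = (39 + 36 + 20 + 32 + 40)/67 = 167/67

L = 167/67 = 2.4925 bits/symbol


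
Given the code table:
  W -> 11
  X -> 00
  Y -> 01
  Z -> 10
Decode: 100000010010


Decoding:
10 -> Z
00 -> X
00 -> X
01 -> Y
00 -> X
10 -> Z


Result: ZXXYXZ


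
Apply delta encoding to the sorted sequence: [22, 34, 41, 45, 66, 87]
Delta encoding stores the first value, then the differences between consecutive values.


First value: 22
Deltas:
  34 - 22 = 12
  41 - 34 = 7
  45 - 41 = 4
  66 - 45 = 21
  87 - 66 = 21


Delta encoded: [22, 12, 7, 4, 21, 21]


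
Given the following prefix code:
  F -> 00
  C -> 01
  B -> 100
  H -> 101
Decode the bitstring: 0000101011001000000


Decoding step by step:
Bits 00 -> F
Bits 00 -> F
Bits 101 -> H
Bits 01 -> C
Bits 100 -> B
Bits 100 -> B
Bits 00 -> F
Bits 00 -> F


Decoded message: FFHCBBFF


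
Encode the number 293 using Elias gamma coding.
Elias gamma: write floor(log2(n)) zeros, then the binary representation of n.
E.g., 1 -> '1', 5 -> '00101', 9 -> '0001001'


num_bits = floor(log2(293)) + 1 = 9
leading_zeros = num_bits - 1 = 8
binary(293) = 100100101

Elias gamma(293) = '00000000' + '100100101' = 00000000100100101 (17 bits)


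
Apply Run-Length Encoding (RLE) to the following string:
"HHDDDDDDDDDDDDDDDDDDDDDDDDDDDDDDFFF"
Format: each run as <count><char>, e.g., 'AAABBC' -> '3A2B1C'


Scanning runs left to right:
  i=0: run of 'H' x 2 -> '2H'
  i=2: run of 'D' x 30 -> '30D'
  i=32: run of 'F' x 3 -> '3F'

RLE = 2H30D3F


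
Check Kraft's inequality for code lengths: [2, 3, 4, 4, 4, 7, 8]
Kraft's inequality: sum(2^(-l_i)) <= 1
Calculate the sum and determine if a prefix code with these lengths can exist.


Sum = 2^(-2) + 2^(-3) + 2^(-4) + 2^(-4) + 2^(-4) + 2^(-7) + 2^(-8)
    = 0.25 + 0.125 + 0.0625 + 0.0625 + 0.0625 + 0.0078125 + 0.00390625
    = 147/256 = 0.57421875
Since 0.57421875 <= 1, Kraft's inequality IS satisfied.
A prefix code with these lengths CAN exist.

Kraft sum = 0.57421875. Satisfied.


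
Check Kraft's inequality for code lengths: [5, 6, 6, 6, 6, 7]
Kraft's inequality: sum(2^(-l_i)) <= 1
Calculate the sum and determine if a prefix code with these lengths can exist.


Sum = 2^(-5) + 2^(-6) + 2^(-6) + 2^(-6) + 2^(-6) + 2^(-7)
    = 0.03125 + 0.015625 + 0.015625 + 0.015625 + 0.015625 + 0.0078125
    = 13/128 = 0.1015625
Since 0.1015625 <= 1, Kraft's inequality IS satisfied.
A prefix code with these lengths CAN exist.

Kraft sum = 0.1015625. Satisfied.


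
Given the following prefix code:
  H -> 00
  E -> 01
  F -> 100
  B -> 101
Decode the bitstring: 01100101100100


Decoding step by step:
Bits 01 -> E
Bits 100 -> F
Bits 101 -> B
Bits 100 -> F
Bits 100 -> F


Decoded message: EFBFF


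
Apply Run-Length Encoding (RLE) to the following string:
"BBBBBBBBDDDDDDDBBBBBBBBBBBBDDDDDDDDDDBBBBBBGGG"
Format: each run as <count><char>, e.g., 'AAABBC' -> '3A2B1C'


Scanning runs left to right:
  i=0: run of 'B' x 8 -> '8B'
  i=8: run of 'D' x 7 -> '7D'
  i=15: run of 'B' x 12 -> '12B'
  i=27: run of 'D' x 10 -> '10D'
  i=37: run of 'B' x 6 -> '6B'
  i=43: run of 'G' x 3 -> '3G'

RLE = 8B7D12B10D6B3G


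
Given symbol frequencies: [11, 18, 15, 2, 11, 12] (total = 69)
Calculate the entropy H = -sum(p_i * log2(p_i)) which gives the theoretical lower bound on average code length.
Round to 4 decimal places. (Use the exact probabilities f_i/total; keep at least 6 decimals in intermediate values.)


Per-symbol terms -p_i * log2(p_i) with p_i = f_i/69:
  p = 11/69 = 0.159420: log2(p) = -2.649093, -p*log2(p) = 0.422319
  p = 18/69 = 0.260870: log2(p) = -1.938599, -p*log2(p) = 0.505722
  p = 15/69 = 0.217391: log2(p) = -2.201634, -p*log2(p) = 0.478616
  p = 2/69 = 0.028986: log2(p) = -5.108524, -p*log2(p) = 0.148073
  p = 11/69 = 0.159420: log2(p) = -2.649093, -p*log2(p) = 0.422319
  p = 12/69 = 0.173913: log2(p) = -2.523562, -p*log2(p) = 0.438880
H = 0.422319 + 0.505722 + 0.478616 + 0.148073 + 0.422319 + 0.438880 = 2.415929

H = 2.4159 bits/symbol


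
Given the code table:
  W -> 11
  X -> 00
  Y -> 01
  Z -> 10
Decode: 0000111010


Decoding:
00 -> X
00 -> X
11 -> W
10 -> Z
10 -> Z


Result: XXWZZ


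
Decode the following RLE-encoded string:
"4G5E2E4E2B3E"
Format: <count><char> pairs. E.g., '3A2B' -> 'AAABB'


Expanding each <count><char> pair:
  4G -> 'GGGG'
  5E -> 'EEEEE'
  2E -> 'EE'
  4E -> 'EEEE'
  2B -> 'BB'
  3E -> 'EEE'

Decoded = GGGGEEEEEEEEEEEBBEEE


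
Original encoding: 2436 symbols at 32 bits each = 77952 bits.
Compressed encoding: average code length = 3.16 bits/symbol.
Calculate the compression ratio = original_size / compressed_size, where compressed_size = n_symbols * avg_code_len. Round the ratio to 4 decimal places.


original_size = n_symbols * orig_bits = 2436 * 32 = 77952 bits
compressed_size = n_symbols * avg_code_len = 2436 * 3.16 = 7697.76 bits
ratio = original_size / compressed_size = 77952 / 7697.76 = 10.1266

Compression ratio = 10.1266


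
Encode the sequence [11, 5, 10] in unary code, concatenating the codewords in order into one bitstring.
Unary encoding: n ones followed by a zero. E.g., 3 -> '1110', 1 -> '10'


Encode each number as n ones followed by a terminating 0:
  11 -> 111111111110 (12 bits)
  5 -> 111110 (6 bits)
  10 -> 11111111110 (11 bits)
Total length = 12 + 6 + 11 = 29 bits.

Unary([11, 5, 10]) = 11111111111011111011111111110 (29 bits)


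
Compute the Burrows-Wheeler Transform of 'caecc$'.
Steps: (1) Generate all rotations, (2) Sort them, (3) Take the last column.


Rotations (sorted):
  0: $caecc -> last char: c
  1: aecc$c -> last char: c
  2: c$caec -> last char: c
  3: caecc$ -> last char: $
  4: cc$cae -> last char: e
  5: ecc$ca -> last char: a


BWT = ccc$ea


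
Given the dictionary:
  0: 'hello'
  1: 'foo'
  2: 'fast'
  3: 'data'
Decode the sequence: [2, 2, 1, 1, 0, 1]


Look up each index in the dictionary:
  2 -> 'fast'
  2 -> 'fast'
  1 -> 'foo'
  1 -> 'foo'
  0 -> 'hello'
  1 -> 'foo'

Decoded: "fast fast foo foo hello foo"


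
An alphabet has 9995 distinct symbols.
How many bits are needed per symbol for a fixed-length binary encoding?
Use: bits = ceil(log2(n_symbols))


log2(9995) = 13.287
Bracket: 2^13 = 8192 < 9995 <= 2^14 = 16384
So ceil(log2(9995)) = 14

bits = ceil(log2(9995)) = ceil(13.287) = 14 bits


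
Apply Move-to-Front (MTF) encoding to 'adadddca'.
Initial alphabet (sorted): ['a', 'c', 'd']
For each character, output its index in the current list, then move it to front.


MTF encoding:
'a': index 0 in ['a', 'c', 'd'] -> ['a', 'c', 'd']
'd': index 2 in ['a', 'c', 'd'] -> ['d', 'a', 'c']
'a': index 1 in ['d', 'a', 'c'] -> ['a', 'd', 'c']
'd': index 1 in ['a', 'd', 'c'] -> ['d', 'a', 'c']
'd': index 0 in ['d', 'a', 'c'] -> ['d', 'a', 'c']
'd': index 0 in ['d', 'a', 'c'] -> ['d', 'a', 'c']
'c': index 2 in ['d', 'a', 'c'] -> ['c', 'd', 'a']
'a': index 2 in ['c', 'd', 'a'] -> ['a', 'c', 'd']


Output: [0, 2, 1, 1, 0, 0, 2, 2]


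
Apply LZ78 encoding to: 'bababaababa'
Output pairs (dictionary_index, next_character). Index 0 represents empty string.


LZ78 encoding steps:
Dictionary: {0: ''}
Step 1: w='' (idx 0), next='b' -> output (0, 'b'), add 'b' as idx 1
Step 2: w='' (idx 0), next='a' -> output (0, 'a'), add 'a' as idx 2
Step 3: w='b' (idx 1), next='a' -> output (1, 'a'), add 'ba' as idx 3
Step 4: w='ba' (idx 3), next='a' -> output (3, 'a'), add 'baa' as idx 4
Step 5: w='ba' (idx 3), next='b' -> output (3, 'b'), add 'bab' as idx 5
Step 6: w='a' (idx 2), end of input -> output (2, '')


Encoded: [(0, 'b'), (0, 'a'), (1, 'a'), (3, 'a'), (3, 'b'), (2, '')]


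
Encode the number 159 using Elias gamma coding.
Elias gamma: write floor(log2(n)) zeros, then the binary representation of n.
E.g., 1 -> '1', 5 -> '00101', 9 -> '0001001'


num_bits = floor(log2(159)) + 1 = 8
leading_zeros = num_bits - 1 = 7
binary(159) = 10011111

Elias gamma(159) = '0000000' + '10011111' = 000000010011111 (15 bits)


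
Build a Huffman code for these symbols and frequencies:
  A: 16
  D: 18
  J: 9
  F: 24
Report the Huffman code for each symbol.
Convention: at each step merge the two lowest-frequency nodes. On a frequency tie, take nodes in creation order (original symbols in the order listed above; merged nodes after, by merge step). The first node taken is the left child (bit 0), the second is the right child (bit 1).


Huffman tree construction:
Step 1: Merge J(9) + A(16) = 25
Step 2: Merge D(18) + F(24) = 42
Step 3: Merge (J+A)(25) + (D+F)(42) = 67
Read each symbol's code off the tree from the root (left child = 0, right child = 1).

Codes:
  A: 01 (length 2)
  D: 10 (length 2)
  J: 00 (length 2)
  F: 11 (length 2)
Average code length: 134/67 = 2.0000 bits/symbol


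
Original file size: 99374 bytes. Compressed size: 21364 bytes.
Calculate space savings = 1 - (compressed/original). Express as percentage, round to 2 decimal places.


ratio = compressed/original = 21364/99374 = 0.214986
savings = 1 - ratio = 1 - 0.214986 = 0.785014
as a percentage: 0.785014 * 100 = 78.5%

Space savings = 1 - 21364/99374 = 78.5%


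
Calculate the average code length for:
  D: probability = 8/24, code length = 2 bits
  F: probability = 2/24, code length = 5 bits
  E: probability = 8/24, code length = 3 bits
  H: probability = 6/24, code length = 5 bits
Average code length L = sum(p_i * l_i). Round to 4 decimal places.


Weighted contributions p_i * l_i:
  D: (8/24) * 2 = 16/24
  F: (2/24) * 5 = 10/24
  E: (8/24) * 3 = 24/24
  H: (6/24) * 5 = 30/24
Sum = (16 + 10 + 24 + 30)/24 = 80/24

L = 80/24 = 3.3333 bits/symbol


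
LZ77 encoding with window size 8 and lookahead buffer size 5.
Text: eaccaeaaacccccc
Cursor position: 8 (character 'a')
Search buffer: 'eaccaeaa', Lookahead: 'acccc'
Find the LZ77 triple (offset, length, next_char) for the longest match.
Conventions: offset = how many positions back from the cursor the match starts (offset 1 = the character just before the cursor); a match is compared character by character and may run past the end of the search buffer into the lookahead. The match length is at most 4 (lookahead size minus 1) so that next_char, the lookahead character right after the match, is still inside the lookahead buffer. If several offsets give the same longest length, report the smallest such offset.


Try each offset into the search buffer:
  offset=1 (pos 7, char 'a'): match length 1
  offset=2 (pos 6, char 'a'): match length 1
  offset=3 (pos 5, char 'e'): match length 0
  offset=4 (pos 4, char 'a'): match length 1
  offset=5 (pos 3, char 'c'): match length 0
  offset=6 (pos 2, char 'c'): match length 0
  offset=7 (pos 1, char 'a'): match length 3
  offset=8 (pos 0, char 'e'): match length 0
Longest match has length 3 at offset 7.
next_char = character at position 8 + 3 = 11 -> 'c'

Best match: offset=7, length=3 (matching 'acc' starting at position 1)
LZ77 triple: (7, 3, 'c')


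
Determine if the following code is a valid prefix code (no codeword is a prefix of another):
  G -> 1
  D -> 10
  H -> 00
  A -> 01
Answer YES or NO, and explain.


Checking each pair (does one codeword prefix another?):
  G='1' vs D='10': prefix -- VIOLATION

NO -- this is NOT a valid prefix code. G (1) is a prefix of D (10).


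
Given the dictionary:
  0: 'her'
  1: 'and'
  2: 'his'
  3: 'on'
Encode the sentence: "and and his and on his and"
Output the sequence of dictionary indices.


Look up each word in the dictionary:
  'and' -> 1
  'and' -> 1
  'his' -> 2
  'and' -> 1
  'on' -> 3
  'his' -> 2
  'and' -> 1

Encoded: [1, 1, 2, 1, 3, 2, 1]


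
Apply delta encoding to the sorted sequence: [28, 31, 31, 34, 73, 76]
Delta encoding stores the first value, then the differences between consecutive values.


First value: 28
Deltas:
  31 - 28 = 3
  31 - 31 = 0
  34 - 31 = 3
  73 - 34 = 39
  76 - 73 = 3


Delta encoded: [28, 3, 0, 3, 39, 3]


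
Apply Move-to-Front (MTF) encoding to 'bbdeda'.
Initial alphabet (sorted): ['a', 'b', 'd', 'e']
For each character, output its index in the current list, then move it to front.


MTF encoding:
'b': index 1 in ['a', 'b', 'd', 'e'] -> ['b', 'a', 'd', 'e']
'b': index 0 in ['b', 'a', 'd', 'e'] -> ['b', 'a', 'd', 'e']
'd': index 2 in ['b', 'a', 'd', 'e'] -> ['d', 'b', 'a', 'e']
'e': index 3 in ['d', 'b', 'a', 'e'] -> ['e', 'd', 'b', 'a']
'd': index 1 in ['e', 'd', 'b', 'a'] -> ['d', 'e', 'b', 'a']
'a': index 3 in ['d', 'e', 'b', 'a'] -> ['a', 'd', 'e', 'b']


Output: [1, 0, 2, 3, 1, 3]


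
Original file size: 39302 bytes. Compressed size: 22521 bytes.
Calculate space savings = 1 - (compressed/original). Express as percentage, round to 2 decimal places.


ratio = compressed/original = 22521/39302 = 0.573024
savings = 1 - ratio = 1 - 0.573024 = 0.426976
as a percentage: 0.426976 * 100 = 42.7%

Space savings = 1 - 22521/39302 = 42.7%


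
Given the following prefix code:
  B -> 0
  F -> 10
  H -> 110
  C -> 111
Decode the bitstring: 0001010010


Decoding step by step:
Bits 0 -> B
Bits 0 -> B
Bits 0 -> B
Bits 10 -> F
Bits 10 -> F
Bits 0 -> B
Bits 10 -> F


Decoded message: BBBFFBF


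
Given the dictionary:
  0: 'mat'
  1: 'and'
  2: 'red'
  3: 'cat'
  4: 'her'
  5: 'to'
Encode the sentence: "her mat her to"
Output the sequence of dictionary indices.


Look up each word in the dictionary:
  'her' -> 4
  'mat' -> 0
  'her' -> 4
  'to' -> 5

Encoded: [4, 0, 4, 5]


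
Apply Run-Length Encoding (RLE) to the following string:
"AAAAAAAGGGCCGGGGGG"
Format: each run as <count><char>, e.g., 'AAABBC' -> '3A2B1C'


Scanning runs left to right:
  i=0: run of 'A' x 7 -> '7A'
  i=7: run of 'G' x 3 -> '3G'
  i=10: run of 'C' x 2 -> '2C'
  i=12: run of 'G' x 6 -> '6G'

RLE = 7A3G2C6G
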